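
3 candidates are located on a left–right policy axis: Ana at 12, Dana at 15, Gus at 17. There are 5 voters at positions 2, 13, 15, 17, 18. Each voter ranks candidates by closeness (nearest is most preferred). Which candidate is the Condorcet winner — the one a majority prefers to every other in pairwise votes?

Dana

With single-peaked preferences on a line, the Condorcet winner is the candidate closest to the median voter.
The median voter (position 15) is closest to Dana at 15.
Check: Dana vs Gus — voters closer to Dana: 3 of 5.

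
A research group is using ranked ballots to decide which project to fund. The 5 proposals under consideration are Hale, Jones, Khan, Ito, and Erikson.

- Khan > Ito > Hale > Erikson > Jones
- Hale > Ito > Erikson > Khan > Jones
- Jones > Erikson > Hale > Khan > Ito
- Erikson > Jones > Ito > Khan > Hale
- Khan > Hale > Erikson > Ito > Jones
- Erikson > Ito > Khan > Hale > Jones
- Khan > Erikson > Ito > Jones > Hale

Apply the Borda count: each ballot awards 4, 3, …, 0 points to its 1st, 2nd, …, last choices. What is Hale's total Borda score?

12

Borda scores:
  Hale: 2 + 4 + 2 + 0 + 3 + 1 + 0 = 12
  Jones: 0 + 0 + 4 + 3 + 0 + 0 + 1 = 8
  Khan: 4 + 1 + 1 + 1 + 4 + 2 + 4 = 17
  Ito: 3 + 3 + 0 + 2 + 1 + 3 + 2 = 14
  Erikson: 1 + 2 + 3 + 4 + 2 + 4 + 3 = 19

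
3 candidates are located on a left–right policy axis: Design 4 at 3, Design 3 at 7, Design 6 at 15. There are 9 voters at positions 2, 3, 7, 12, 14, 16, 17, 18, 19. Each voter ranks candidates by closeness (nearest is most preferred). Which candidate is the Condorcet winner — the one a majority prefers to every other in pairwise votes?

Design 6

With single-peaked preferences on a line, the Condorcet winner is the candidate closest to the median voter.
The median voter (position 14) is closest to Design 6 at 15.
Check: Design 6 vs Design 4 — voters closer to Design 6: 6 of 9.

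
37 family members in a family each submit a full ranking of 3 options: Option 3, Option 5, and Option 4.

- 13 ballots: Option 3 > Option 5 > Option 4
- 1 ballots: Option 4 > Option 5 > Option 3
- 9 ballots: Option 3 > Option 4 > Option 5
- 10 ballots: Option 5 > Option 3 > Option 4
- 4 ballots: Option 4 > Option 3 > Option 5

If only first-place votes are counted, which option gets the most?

First-place vote totals:
  Option 3: 22
  Option 5: 10
  Option 4: 5
Option 3 has the most first-place votes.

Option 3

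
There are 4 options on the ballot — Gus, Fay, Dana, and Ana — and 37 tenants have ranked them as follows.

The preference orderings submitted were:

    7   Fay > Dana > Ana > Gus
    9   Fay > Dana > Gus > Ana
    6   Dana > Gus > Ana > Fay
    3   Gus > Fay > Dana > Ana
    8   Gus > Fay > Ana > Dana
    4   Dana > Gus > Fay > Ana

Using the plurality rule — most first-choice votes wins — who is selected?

Fay

First-place vote totals:
  Gus: 11
  Fay: 16
  Dana: 10
  Ana: 0
Fay has the most first-place votes.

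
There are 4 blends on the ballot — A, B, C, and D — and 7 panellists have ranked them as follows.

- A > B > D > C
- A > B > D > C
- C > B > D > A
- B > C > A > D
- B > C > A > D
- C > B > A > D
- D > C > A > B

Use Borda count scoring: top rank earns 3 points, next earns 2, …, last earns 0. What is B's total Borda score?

14

Borda scores:
  A: 3 + 3 + 0 + 1 + 1 + 1 + 1 = 10
  B: 2 + 2 + 2 + 3 + 3 + 2 + 0 = 14
  C: 0 + 0 + 3 + 2 + 2 + 3 + 2 = 12
  D: 1 + 1 + 1 + 0 + 0 + 0 + 3 = 6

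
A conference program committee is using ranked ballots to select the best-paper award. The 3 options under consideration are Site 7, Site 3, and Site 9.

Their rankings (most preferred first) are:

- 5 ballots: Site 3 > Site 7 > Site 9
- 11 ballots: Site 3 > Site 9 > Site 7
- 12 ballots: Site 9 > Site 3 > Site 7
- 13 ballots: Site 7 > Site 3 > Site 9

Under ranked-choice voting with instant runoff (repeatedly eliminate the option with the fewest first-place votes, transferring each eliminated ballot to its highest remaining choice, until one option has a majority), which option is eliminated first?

Site 9

Round 1: Site 3 16, Site 7 13, Site 9 12. Site 9 has the fewest and is eliminated.
Round 2: Site 3 28, Site 7 13. Site 3 has a majority.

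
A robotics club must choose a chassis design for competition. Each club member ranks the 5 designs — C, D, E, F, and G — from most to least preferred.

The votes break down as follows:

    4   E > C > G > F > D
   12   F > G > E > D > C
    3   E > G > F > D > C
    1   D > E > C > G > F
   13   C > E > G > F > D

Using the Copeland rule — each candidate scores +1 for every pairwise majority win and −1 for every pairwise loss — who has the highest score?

E

Pairwise results:
  C vs D: C wins 17–16.
  C vs E: E wins 20–13.
  C vs F: C wins 18–15.
  C vs G: C wins 18–15.
  D vs E: E wins 32–1.
  D vs F: F wins 32–1.
  D vs G: G wins 32–1.
  E vs F: E wins 21–12.
  E vs G: E wins 21–12.
  F vs G: G wins 21–12.
Copeland scores (wins − losses):
  C: 3 − 1 = 2
  D: 0 − 4 = -4
  E: 4 − 0 = 4
  F: 1 − 3 = -2
  G: 2 − 2 = 0
E has the best Copeland score.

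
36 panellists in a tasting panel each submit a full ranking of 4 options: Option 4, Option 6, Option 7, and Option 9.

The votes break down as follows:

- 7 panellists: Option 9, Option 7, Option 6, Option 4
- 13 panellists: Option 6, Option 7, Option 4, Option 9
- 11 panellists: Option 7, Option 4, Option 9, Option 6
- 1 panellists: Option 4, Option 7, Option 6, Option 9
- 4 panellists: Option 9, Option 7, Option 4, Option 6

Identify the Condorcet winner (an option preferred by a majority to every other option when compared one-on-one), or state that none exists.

Head-to-head results (36 voters total):
Option 4 vs Option 6: Option 6 wins 20–16.
Option 4 vs Option 7: Option 7 wins 35–1.
Option 4 vs Option 9: Option 4 wins 25–11.
Option 6 vs Option 7: Option 7 wins 23–13.
Option 6 vs Option 9: Option 9 wins 22–14.
Option 7 vs Option 9: Option 7 wins 25–11.
Option 7 beats each rival — Option 4 (35–1), Option 6 (23–13), Option 9 (25–11) — so Option 7 is the Condorcet winner.

Option 7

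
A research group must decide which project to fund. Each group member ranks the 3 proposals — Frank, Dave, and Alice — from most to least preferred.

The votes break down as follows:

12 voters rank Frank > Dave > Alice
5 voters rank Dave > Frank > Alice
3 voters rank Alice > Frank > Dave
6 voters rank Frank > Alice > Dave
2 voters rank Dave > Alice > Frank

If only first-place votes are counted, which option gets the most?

Frank

First-place vote totals:
  Frank: 18
  Dave: 7
  Alice: 3
Frank has the most first-place votes.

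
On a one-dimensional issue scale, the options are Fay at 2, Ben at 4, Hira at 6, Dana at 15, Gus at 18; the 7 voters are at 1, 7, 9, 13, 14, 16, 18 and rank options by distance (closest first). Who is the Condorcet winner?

Dana

With single-peaked preferences on a line, the Condorcet winner is the candidate closest to the median voter.
The median voter (position 13) is closest to Dana at 15.
Check: Dana vs Hira — voters closer to Dana: 4 of 7.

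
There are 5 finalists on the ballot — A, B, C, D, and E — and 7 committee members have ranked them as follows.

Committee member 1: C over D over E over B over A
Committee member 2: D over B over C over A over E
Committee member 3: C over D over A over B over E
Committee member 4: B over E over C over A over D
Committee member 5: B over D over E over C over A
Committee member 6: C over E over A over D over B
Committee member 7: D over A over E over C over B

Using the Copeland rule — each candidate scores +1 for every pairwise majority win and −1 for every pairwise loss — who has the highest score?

C

Pairwise results:
  A vs B: B wins 4–3.
  A vs C: C wins 6–1.
  A vs D: D wins 5–2.
  A vs E: E wins 4–3.
  B vs C: C wins 4–3.
  B vs D: D wins 5–2.
  B vs E: B wins 4–3.
  C vs D: C wins 4–3.
  C vs E: C wins 4–3.
  D vs E: D wins 5–2.
Copeland scores (wins − losses):
  A: 0 − 4 = -4
  B: 2 − 2 = 0
  C: 4 − 0 = 4
  D: 3 − 1 = 2
  E: 1 − 3 = -2
C has the best Copeland score.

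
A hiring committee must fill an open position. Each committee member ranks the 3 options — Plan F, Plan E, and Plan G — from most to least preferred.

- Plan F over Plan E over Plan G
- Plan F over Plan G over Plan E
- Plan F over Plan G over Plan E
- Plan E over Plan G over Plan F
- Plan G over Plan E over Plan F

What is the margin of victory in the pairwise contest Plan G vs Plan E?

Ballots ranking Plan G above Plan E: 3.
Ballots ranking Plan E above Plan G: 2.
Plan G wins 3–2, a margin of 1.

1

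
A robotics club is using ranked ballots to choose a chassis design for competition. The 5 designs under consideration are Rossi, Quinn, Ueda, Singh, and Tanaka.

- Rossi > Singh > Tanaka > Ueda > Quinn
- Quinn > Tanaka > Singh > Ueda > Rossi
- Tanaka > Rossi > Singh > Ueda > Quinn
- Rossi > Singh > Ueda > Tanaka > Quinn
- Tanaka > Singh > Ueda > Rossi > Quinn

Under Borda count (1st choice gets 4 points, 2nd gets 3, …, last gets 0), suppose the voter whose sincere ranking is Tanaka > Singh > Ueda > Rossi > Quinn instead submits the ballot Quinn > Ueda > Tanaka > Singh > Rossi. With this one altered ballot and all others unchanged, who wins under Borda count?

Borda totals with the altered ballot: Rossi 11, Quinn 8, Ueda 8, Singh 11, Tanaka 12.
The winner is unchanged: still Tanaka.

Tanaka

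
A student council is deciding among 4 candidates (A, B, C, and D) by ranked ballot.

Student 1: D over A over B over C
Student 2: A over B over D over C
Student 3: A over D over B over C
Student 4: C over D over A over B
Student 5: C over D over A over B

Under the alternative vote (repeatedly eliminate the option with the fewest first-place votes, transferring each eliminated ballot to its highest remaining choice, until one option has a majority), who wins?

A

Round 1: A 2, C 2, D 1, B 0. B has the fewest and is eliminated.
Round 2: A 2, C 2, D 1. D has the fewest and is eliminated.
Round 3: A 3, C 2. A has a majority.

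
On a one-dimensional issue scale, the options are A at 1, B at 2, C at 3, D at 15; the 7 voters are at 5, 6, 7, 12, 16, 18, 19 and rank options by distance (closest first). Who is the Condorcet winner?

D

With single-peaked preferences on a line, the Condorcet winner is the candidate closest to the median voter.
The median voter (position 12) is closest to D at 15.
Check: D vs B — voters closer to D: 4 of 7.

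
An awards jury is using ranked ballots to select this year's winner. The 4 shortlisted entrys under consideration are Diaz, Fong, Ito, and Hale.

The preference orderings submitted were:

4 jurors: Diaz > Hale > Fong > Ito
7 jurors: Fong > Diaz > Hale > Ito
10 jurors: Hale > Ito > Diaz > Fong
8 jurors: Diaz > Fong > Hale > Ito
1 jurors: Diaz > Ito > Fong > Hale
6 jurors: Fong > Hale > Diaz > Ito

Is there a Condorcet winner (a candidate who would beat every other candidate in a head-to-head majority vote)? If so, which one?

Diaz

Head-to-head results (36 voters total):
Diaz vs Fong: Diaz wins 23–13.
Diaz vs Ito: Diaz wins 26–10.
Diaz vs Hale: Diaz wins 20–16.
Fong vs Ito: Fong wins 25–11.
Fong vs Hale: Fong wins 22–14.
Ito vs Hale: Hale wins 35–1.
Diaz beats each rival — Fong (23–13), Ito (26–10), Hale (20–16) — so Diaz is the Condorcet winner.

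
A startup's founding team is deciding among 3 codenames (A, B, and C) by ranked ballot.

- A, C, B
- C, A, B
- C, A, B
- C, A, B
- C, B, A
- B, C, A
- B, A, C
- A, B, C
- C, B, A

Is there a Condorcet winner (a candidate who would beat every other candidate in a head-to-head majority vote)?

Yes

Head-to-head results (9 voters total):
A vs B: A wins 5–4.
A vs C: C wins 6–3.
B vs C: C wins 6–3.
C beats each rival — A (6–3), B (6–3) — so C is the Condorcet winner.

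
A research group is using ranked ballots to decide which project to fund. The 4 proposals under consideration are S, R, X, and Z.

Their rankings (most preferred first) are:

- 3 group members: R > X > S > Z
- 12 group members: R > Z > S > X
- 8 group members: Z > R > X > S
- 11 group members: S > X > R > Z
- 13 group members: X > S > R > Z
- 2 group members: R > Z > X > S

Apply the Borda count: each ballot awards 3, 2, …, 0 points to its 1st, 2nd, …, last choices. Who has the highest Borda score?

R

Borda scores:
  S: 3·1 + 12·1 + 8·0 + 11·3 + 13·2 + 2·0 = 74
  R: 3·3 + 12·3 + 8·2 + 11·1 + 13·1 + 2·3 = 91
  X: 3·2 + 12·0 + 8·1 + 11·2 + 13·3 + 2·1 = 77
  Z: 3·0 + 12·2 + 8·3 + 11·0 + 13·0 + 2·2 = 52
R has the highest total.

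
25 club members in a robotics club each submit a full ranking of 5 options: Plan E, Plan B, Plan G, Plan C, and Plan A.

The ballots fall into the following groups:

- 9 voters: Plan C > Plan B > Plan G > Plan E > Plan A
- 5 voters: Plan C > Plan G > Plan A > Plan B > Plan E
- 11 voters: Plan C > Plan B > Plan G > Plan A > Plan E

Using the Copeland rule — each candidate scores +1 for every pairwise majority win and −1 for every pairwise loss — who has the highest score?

Plan C

Pairwise results:
  Plan E vs Plan B: Plan B wins 25–0.
  Plan E vs Plan G: Plan G wins 25–0.
  Plan E vs Plan C: Plan C wins 25–0.
  Plan E vs Plan A: Plan A wins 16–9.
  Plan B vs Plan G: Plan B wins 20–5.
  Plan B vs Plan C: Plan C wins 25–0.
  Plan B vs Plan A: Plan B wins 20–5.
  Plan G vs Plan C: Plan C wins 25–0.
  Plan G vs Plan A: Plan G wins 25–0.
  Plan C vs Plan A: Plan C wins 25–0.
Copeland scores (wins − losses):
  Plan E: 0 − 4 = -4
  Plan B: 3 − 1 = 2
  Plan G: 2 − 2 = 0
  Plan C: 4 − 0 = 4
  Plan A: 1 − 3 = -2
Plan C has the best Copeland score.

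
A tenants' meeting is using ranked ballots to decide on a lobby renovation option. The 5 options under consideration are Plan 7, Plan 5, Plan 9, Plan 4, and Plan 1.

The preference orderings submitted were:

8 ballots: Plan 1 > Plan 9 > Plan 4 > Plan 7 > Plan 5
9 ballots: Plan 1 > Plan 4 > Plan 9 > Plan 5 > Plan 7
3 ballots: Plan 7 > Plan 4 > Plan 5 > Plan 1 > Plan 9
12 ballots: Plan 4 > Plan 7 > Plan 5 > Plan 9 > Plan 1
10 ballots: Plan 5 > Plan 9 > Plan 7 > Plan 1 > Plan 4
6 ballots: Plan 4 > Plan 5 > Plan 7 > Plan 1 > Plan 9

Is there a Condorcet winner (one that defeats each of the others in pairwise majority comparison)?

Head-to-head results (48 voters total):
Plan 7 vs Plan 5: Plan 5 wins 25–23.
Plan 7 vs Plan 9: Plan 9 wins 27–21.
Plan 7 vs Plan 4: Plan 4 wins 35–13.
Plan 7 vs Plan 1: Plan 7 wins 31–17.
Plan 5 vs Plan 9: Plan 5 wins 31–17.
Plan 5 vs Plan 4: Plan 4 wins 38–10.
Plan 5 vs Plan 1: Plan 5 wins 31–17.
Plan 9 vs Plan 4: Plan 4 wins 30–18.
Plan 9 vs Plan 1: Plan 1 wins 26–22.
Plan 4 vs Plan 1: Plan 1 wins 27–21.
No candidate beats all others: Plan 7 beats Plan 1 beats Plan 9 beats Plan 7, a majority cycle.

No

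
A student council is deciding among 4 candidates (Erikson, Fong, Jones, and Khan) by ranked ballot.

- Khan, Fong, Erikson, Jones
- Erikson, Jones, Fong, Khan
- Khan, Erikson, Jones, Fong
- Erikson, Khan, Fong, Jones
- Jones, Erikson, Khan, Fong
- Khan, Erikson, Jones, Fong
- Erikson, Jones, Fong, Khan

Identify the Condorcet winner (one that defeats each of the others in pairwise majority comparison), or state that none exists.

Erikson

Head-to-head results (7 voters total):
Erikson vs Fong: Erikson wins 6–1.
Erikson vs Jones: Erikson wins 6–1.
Erikson vs Khan: Erikson wins 4–3.
Fong vs Jones: Jones wins 5–2.
Fong vs Khan: Khan wins 5–2.
Jones vs Khan: Khan wins 4–3.
Erikson beats each rival — Fong (6–1), Jones (6–1), Khan (4–3) — so Erikson is the Condorcet winner.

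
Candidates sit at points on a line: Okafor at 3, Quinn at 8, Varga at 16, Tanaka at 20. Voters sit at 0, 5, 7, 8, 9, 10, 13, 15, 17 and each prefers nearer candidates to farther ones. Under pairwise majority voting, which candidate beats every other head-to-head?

Quinn

With single-peaked preferences on a line, the Condorcet winner is the candidate closest to the median voter.
The median voter (position 9) is closest to Quinn at 8.
Check: Quinn vs Tanaka — voters closer to Quinn: 7 of 9.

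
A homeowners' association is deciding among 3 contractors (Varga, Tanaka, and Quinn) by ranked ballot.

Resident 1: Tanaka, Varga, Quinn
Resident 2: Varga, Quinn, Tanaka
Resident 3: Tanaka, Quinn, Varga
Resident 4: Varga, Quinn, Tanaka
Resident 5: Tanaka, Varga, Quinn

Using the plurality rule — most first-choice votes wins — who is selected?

Tanaka

First-place vote totals:
  Varga: 2
  Tanaka: 3
  Quinn: 0
Tanaka has the most first-place votes.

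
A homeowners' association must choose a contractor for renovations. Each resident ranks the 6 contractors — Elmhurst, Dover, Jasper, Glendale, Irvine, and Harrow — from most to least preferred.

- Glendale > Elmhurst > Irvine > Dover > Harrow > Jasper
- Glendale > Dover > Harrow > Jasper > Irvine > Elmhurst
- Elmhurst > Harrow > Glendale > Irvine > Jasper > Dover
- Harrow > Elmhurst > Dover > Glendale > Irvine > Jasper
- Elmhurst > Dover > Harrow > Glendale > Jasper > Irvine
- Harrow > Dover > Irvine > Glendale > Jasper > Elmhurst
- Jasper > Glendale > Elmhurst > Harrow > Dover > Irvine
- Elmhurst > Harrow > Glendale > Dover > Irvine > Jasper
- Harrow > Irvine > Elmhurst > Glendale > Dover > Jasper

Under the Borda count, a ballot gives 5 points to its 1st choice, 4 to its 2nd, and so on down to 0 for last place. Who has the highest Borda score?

Borda scores:
  Elmhurst: 4 + 0 + 5 + 4 + 5 + 0 + 3 + 5 + 3 = 29
  Dover: 2 + 4 + 0 + 3 + 4 + 4 + 1 + 2 + 1 = 21
  Jasper: 0 + 2 + 1 + 0 + 1 + 1 + 5 + 0 + 0 = 10
  Glendale: 5 + 5 + 3 + 2 + 2 + 2 + 4 + 3 + 2 = 28
  Irvine: 3 + 1 + 2 + 1 + 0 + 3 + 0 + 1 + 4 = 15
  Harrow: 1 + 3 + 4 + 5 + 3 + 5 + 2 + 4 + 5 = 32
Harrow has the highest total.

Harrow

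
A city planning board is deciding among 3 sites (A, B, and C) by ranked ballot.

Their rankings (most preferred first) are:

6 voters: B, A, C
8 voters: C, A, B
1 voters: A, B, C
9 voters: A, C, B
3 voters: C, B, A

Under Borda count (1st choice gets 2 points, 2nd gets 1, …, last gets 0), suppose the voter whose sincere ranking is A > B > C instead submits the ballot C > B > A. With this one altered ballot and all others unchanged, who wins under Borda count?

Borda totals with the altered ballot: A 32, B 16, C 33.
The switch changes the winner from A to C.

C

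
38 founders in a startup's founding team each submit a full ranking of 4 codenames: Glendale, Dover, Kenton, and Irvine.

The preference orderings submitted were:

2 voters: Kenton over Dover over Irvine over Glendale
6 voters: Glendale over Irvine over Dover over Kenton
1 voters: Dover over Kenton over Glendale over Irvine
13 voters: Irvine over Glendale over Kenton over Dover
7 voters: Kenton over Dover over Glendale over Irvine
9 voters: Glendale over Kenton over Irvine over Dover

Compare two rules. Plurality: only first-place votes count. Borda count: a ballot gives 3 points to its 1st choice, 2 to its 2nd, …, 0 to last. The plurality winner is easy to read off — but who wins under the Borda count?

Glendale

Plurality first-place counts: Glendale 15, Dover 1, Kenton 9, Irvine 13 → Glendale.
Borda totals: Glendale 79, Dover 27, Kenton 60, Irvine 62 → Glendale.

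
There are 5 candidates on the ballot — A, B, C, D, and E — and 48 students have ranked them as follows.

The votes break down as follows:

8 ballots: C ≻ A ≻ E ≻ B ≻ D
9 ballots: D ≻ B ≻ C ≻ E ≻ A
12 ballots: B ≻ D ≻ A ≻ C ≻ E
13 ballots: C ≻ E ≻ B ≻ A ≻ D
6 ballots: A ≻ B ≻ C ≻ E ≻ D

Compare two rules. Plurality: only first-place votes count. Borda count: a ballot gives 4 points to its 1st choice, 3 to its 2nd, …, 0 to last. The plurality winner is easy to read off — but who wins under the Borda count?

Plurality first-place counts: A 6, B 12, C 21, D 9, E 0 → C.
Borda totals: A 85, B 127, C 126, D 72, E 70 → B.

B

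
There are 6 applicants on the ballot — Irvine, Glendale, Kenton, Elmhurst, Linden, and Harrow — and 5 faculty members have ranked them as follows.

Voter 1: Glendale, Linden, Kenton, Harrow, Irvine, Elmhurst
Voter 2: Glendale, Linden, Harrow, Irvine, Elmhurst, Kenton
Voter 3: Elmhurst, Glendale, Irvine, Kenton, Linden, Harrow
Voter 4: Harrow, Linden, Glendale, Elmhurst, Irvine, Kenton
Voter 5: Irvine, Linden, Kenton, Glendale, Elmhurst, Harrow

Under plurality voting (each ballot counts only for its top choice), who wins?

Glendale

First-place vote totals:
  Irvine: 1
  Glendale: 2
  Kenton: 0
  Elmhurst: 1
  Linden: 0
  Harrow: 1
Glendale has the most first-place votes.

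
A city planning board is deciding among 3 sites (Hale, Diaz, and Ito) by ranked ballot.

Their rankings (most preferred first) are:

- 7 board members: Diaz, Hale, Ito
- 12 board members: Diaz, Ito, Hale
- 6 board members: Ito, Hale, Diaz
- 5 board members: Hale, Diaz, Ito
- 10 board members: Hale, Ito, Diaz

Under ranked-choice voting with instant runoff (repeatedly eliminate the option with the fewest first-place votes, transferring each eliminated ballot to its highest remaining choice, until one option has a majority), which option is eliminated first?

Ito

Round 1: Diaz 19, Hale 15, Ito 6. Ito has the fewest and is eliminated.
Round 2: Hale 21, Diaz 19. Hale has a majority.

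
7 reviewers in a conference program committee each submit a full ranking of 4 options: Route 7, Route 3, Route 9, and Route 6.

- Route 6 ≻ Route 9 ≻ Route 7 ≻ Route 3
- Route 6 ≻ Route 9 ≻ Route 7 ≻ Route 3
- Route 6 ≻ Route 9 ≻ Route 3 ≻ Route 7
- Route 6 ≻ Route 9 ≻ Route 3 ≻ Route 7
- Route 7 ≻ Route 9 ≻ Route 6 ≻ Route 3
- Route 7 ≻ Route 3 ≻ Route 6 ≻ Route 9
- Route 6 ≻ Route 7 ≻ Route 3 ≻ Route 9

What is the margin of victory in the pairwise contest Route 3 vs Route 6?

Ballots ranking Route 3 above Route 6: 1.
Ballots ranking Route 6 above Route 3: 6.
Route 6 wins 6–1, a margin of 5.

5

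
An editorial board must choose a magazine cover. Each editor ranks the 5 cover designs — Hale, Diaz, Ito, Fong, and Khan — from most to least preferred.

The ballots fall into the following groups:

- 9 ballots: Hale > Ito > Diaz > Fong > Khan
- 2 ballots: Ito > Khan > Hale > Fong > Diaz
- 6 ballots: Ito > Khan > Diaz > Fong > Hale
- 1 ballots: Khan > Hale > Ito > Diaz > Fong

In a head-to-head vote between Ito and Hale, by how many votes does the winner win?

Ballots ranking Ito above Hale: 2+6 = 8.
Ballots ranking Hale above Ito: 9+1 = 10.
Hale wins 10–8, a margin of 2.

2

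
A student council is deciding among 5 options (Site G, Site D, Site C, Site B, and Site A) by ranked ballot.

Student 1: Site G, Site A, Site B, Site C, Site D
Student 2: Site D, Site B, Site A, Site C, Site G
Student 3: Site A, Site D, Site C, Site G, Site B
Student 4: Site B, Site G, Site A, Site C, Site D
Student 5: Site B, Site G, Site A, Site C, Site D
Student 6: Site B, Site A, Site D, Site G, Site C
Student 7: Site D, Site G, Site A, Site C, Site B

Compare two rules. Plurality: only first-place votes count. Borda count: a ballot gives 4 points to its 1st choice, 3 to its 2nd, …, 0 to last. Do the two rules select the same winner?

No

Plurality first-place counts: Site G 1, Site D 2, Site C 0, Site B 3, Site A 1 → Site B.
Borda totals: Site G 15, Site D 13, Site C 7, Site B 17, Site A 18 → Site A.
The two rules disagree: plurality picks Site B, Borda picks Site A.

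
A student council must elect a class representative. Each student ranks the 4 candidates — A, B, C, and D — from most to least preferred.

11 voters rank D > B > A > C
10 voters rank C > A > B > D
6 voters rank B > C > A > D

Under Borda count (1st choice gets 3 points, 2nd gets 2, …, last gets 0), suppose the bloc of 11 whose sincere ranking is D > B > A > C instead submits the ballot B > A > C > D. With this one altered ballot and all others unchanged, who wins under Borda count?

Borda totals with the altered ballot: A 48, B 61, C 53, D 0.
The winner is unchanged: still B.

B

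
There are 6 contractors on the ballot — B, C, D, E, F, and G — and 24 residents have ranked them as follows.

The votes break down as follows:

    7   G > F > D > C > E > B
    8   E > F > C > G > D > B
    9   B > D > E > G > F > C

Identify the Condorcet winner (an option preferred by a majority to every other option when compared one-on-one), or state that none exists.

None — there is no Condorcet winner

Head-to-head results (24 voters total):
B vs C: C wins 15–9.
B vs D: D wins 15–9.
B vs E: E wins 15–9.
B vs F: F wins 15–9.
B vs G: G wins 15–9.
C vs D: D wins 16–8.
C vs E: E wins 17–7.
C vs F: F wins 24–0.
C vs G: G wins 16–8.
D vs E: D wins 16–8.
D vs F: F wins 15–9.
D vs G: G wins 15–9.
E vs F: E wins 17–7.
E vs G: E wins 17–7.
F vs G: G wins 16–8.
No candidate beats all others: D beats E beats F beats D, a majority cycle.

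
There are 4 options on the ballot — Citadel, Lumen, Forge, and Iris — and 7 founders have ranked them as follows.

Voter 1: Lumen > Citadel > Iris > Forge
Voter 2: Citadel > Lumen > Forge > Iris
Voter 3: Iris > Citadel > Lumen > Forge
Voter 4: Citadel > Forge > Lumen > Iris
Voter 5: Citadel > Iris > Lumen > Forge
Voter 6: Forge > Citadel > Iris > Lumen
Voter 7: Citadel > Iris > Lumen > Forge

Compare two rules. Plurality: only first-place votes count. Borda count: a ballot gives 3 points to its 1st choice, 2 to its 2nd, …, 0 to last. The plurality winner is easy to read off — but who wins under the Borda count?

Citadel

Plurality first-place counts: Citadel 4, Lumen 1, Forge 1, Iris 1 → Citadel.
Borda totals: Citadel 18, Lumen 9, Forge 6, Iris 9 → Citadel.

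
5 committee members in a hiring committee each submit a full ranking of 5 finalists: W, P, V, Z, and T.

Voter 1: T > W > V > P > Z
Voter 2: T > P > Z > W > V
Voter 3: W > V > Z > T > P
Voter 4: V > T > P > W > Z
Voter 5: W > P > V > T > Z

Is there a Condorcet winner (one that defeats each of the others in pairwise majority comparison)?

No

Head-to-head results (5 voters total):
W vs P: W wins 3–2.
W vs V: W wins 4–1.
W vs Z: W wins 4–1.
W vs T: T wins 3–2.
P vs V: V wins 3–2.
P vs Z: P wins 4–1.
P vs T: T wins 4–1.
V vs Z: V wins 4–1.
V vs T: V wins 3–2.
Z vs T: T wins 4–1.
No candidate beats all others: W beats V beats T beats W, a majority cycle.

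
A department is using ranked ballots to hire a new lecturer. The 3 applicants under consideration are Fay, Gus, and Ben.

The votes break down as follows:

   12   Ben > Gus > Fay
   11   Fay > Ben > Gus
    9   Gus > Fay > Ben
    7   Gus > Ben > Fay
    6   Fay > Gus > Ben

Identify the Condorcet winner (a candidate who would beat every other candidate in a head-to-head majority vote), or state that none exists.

None — there is no Condorcet winner

Head-to-head results (45 voters total):
Fay vs Gus: Gus wins 28–17.
Fay vs Ben: Fay wins 26–19.
Gus vs Ben: Ben wins 23–22.
No candidate beats all others: Fay beats Ben beats Gus beats Fay, a majority cycle.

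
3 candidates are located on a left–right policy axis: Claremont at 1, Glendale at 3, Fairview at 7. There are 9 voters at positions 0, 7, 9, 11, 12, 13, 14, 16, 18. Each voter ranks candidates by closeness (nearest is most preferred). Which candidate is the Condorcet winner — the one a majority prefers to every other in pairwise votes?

Fairview

With single-peaked preferences on a line, the Condorcet winner is the candidate closest to the median voter.
The median voter (position 12) is closest to Fairview at 7.
Check: Fairview vs Glendale — voters closer to Fairview: 8 of 9.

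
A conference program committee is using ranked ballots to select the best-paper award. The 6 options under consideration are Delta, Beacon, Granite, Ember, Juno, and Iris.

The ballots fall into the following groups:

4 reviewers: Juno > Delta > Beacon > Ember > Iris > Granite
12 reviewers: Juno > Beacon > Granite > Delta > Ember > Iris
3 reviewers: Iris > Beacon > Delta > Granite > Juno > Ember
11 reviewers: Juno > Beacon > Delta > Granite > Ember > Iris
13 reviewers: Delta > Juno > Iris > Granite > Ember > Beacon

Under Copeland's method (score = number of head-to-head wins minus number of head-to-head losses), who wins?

Pairwise results:
  Delta vs Beacon: Beacon wins 26–17.
  Delta vs Granite: Delta wins 31–12.
  Delta vs Ember: Delta wins 43–0.
  Delta vs Juno: Juno wins 27–16.
  Delta vs Iris: Delta wins 40–3.
  Beacon vs Granite: Beacon wins 30–13.
  Beacon vs Ember: Beacon wins 30–13.
  Beacon vs Juno: Juno wins 40–3.
  Beacon vs Iris: Beacon wins 27–16.
  Granite vs Ember: Granite wins 39–4.
  Granite vs Juno: Juno wins 40–3.
  Granite vs Iris: Granite wins 23–20.
  Ember vs Juno: Juno wins 43–0.
  Ember vs Iris: Ember wins 27–16.
  Juno vs Iris: Juno wins 40–3.
Copeland scores (wins − losses):
  Delta: 3 − 2 = 1
  Beacon: 4 − 1 = 3
  Granite: 2 − 3 = -1
  Ember: 1 − 4 = -3
  Juno: 5 − 0 = 5
  Iris: 0 − 5 = -5
Juno has the best Copeland score.

Juno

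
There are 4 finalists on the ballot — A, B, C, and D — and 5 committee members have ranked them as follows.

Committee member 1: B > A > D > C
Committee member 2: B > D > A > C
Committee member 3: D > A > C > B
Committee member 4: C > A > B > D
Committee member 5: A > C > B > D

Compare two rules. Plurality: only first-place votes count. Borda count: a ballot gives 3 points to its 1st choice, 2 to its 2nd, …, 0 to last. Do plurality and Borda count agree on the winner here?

Plurality first-place counts: A 1, B 2, C 1, D 1 → B.
Borda totals: A 10, B 8, C 6, D 6 → A.
The two rules disagree: plurality picks B, Borda picks A.

No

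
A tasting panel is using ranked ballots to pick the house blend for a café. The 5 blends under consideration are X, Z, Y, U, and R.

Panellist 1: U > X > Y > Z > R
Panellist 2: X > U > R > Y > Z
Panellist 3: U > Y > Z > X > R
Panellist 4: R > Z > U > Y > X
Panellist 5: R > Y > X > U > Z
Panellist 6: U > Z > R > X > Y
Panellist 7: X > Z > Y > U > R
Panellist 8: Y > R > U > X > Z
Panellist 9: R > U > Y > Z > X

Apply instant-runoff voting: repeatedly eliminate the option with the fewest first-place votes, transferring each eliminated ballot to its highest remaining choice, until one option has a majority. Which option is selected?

Round 1: U 3, R 3, X 2, Y 1, Z 0. Z has the fewest and is eliminated.
Round 2: U 3, R 3, X 2, Y 1. Y has the fewest and is eliminated.
Round 3: R 4, U 3, X 2. X has the fewest and is eliminated.
Round 4: U 5, R 4. U has a majority.

U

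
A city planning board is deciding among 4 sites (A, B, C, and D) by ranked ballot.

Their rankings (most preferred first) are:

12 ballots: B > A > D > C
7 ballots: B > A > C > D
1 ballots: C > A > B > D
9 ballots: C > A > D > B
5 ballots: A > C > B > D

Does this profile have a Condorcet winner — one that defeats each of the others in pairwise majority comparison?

Head-to-head results (34 voters total):
A vs B: B wins 19–15.
A vs C: A wins 24–10.
A vs D: A wins 34–0.
B vs C: B wins 19–15.
B vs D: B wins 25–9.
C vs D: C wins 22–12.
B beats each rival — A (19–15), C (19–15), D (25–9) — so B is the Condorcet winner.

Yes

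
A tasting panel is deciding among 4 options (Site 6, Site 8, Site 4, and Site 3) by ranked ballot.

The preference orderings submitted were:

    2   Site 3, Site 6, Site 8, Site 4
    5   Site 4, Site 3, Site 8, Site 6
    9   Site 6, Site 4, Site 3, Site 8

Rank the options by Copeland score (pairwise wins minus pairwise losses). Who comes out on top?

Pairwise results:
  Site 6 vs Site 8: Site 6 wins 11–5.
  Site 6 vs Site 4: Site 6 wins 11–5.
  Site 6 vs Site 3: Site 6 wins 9–7.
  Site 8 vs Site 4: Site 4 wins 14–2.
  Site 8 vs Site 3: Site 3 wins 16–0.
  Site 4 vs Site 3: Site 4 wins 14–2.
Copeland scores (wins − losses):
  Site 6: 3 − 0 = 3
  Site 8: 0 − 3 = -3
  Site 4: 2 − 1 = 1
  Site 3: 1 − 2 = -1
Site 6 has the best Copeland score.

Site 6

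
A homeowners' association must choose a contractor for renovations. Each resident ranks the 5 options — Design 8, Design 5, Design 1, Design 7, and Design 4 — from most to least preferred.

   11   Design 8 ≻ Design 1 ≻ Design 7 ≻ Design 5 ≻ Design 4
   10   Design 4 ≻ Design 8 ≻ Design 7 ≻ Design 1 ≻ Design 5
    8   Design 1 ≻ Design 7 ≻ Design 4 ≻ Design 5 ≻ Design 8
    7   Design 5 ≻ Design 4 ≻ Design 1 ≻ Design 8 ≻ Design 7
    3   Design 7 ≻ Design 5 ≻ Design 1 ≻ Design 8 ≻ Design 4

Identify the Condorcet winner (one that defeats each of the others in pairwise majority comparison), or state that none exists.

There is no Condorcet winner

Head-to-head results (39 voters total):
Design 8 vs Design 5: Design 8 wins 21–18.
Design 8 vs Design 1: Design 8 wins 21–18.
Design 8 vs Design 7: Design 8 wins 28–11.
Design 8 vs Design 4: Design 4 wins 25–14.
Design 5 vs Design 1: Design 1 wins 29–10.
Design 5 vs Design 7: Design 7 wins 32–7.
Design 5 vs Design 4: Design 5 wins 21–18.
Design 1 vs Design 7: Design 1 wins 26–13.
Design 1 vs Design 4: Design 1 wins 22–17.
Design 7 vs Design 4: Design 7 wins 22–17.
No candidate beats all others: Design 8 beats Design 5 beats Design 4 beats Design 8, a majority cycle.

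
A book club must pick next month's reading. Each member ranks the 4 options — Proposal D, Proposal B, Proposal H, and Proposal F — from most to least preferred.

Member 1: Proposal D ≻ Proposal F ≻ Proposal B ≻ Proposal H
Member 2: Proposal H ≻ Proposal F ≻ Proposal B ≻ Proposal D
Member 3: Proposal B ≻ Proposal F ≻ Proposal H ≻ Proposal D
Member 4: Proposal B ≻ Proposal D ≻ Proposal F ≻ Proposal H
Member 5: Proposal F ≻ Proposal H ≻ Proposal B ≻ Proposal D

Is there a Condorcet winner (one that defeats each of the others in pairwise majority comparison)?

Yes

Head-to-head results (5 voters total):
Proposal D vs Proposal B: Proposal B wins 4–1.
Proposal D vs Proposal H: Proposal H wins 3–2.
Proposal D vs Proposal F: Proposal F wins 3–2.
Proposal B vs Proposal H: Proposal B wins 3–2.
Proposal B vs Proposal F: Proposal F wins 3–2.
Proposal H vs Proposal F: Proposal F wins 4–1.
Proposal F beats each rival — Proposal D (3–2), Proposal B (3–2), Proposal H (4–1) — so Proposal F is the Condorcet winner.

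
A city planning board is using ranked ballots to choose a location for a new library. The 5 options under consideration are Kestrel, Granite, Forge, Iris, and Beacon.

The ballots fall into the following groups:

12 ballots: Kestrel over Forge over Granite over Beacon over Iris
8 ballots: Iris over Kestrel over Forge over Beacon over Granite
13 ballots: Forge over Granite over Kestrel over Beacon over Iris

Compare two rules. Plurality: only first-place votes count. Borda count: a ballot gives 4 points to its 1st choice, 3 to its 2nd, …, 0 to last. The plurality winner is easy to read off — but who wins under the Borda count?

Forge

Plurality first-place counts: Kestrel 12, Granite 0, Forge 13, Iris 8, Beacon 0 → Forge.
Borda totals: Kestrel 98, Granite 63, Forge 104, Iris 32, Beacon 33 → Forge.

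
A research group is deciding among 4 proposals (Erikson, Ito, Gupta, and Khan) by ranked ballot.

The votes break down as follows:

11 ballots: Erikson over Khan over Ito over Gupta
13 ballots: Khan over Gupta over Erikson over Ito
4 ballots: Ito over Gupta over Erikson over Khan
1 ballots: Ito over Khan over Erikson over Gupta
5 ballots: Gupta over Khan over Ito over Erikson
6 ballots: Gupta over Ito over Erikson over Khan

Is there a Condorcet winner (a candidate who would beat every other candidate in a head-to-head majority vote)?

Head-to-head results (40 voters total):
Erikson vs Ito: Erikson wins 24–16.
Erikson vs Gupta: Gupta wins 28–12.
Erikson vs Khan: Erikson wins 21–19.
Ito vs Gupta: Gupta wins 24–16.
Ito vs Khan: Khan wins 29–11.
Gupta vs Khan: Khan wins 25–15.
No candidate beats all others: Erikson beats Khan beats Gupta beats Erikson, a majority cycle.

No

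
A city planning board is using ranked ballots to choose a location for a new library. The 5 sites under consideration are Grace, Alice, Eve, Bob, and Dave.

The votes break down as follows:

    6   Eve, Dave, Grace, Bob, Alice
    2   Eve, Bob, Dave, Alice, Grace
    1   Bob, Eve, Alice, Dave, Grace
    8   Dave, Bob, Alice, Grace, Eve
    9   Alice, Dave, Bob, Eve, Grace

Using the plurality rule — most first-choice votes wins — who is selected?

Alice

First-place vote totals:
  Grace: 0
  Alice: 9
  Eve: 8
  Bob: 1
  Dave: 8
Alice has the most first-place votes.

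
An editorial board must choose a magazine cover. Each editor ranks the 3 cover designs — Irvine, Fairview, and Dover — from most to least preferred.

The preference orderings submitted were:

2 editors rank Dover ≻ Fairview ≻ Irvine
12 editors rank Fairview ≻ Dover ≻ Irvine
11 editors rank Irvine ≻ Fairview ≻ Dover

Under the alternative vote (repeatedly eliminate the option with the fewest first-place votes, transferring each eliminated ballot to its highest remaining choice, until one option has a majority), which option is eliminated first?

Dover

Round 1: Fairview 12, Irvine 11, Dover 2. Dover has the fewest and is eliminated.
Round 2: Fairview 14, Irvine 11. Fairview has a majority.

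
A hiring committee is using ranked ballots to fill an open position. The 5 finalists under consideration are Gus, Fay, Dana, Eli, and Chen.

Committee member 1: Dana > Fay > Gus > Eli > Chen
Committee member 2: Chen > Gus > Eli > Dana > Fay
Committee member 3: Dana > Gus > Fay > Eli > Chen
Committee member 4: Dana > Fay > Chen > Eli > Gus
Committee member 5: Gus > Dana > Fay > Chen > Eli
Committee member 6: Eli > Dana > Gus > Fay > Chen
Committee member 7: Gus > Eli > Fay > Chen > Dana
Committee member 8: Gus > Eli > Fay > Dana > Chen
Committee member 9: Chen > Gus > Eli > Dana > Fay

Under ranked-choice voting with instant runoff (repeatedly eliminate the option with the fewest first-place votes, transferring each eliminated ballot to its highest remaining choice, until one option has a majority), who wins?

Gus

Round 1: Gus 3, Dana 3, Chen 2, Eli 1, Fay 0. Fay has the fewest and is eliminated.
Round 2: Gus 3, Dana 3, Chen 2, Eli 1. Eli has the fewest and is eliminated.
Round 3: Dana 4, Gus 3, Chen 2. Chen has the fewest and is eliminated.
Round 4: Gus 5, Dana 4. Gus has a majority.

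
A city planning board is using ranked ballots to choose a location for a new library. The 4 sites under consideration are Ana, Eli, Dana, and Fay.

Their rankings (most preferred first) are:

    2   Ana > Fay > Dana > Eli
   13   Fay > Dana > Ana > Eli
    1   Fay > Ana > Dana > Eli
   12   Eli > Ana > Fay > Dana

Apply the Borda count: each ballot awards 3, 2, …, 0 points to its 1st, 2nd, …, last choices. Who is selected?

Fay

Borda scores:
  Ana: 2·3 + 13·1 + 2 + 12·2 = 45
  Eli: 2·0 + 13·0 + 0 + 12·3 = 36
  Dana: 2·1 + 13·2 + 1 + 12·0 = 29
  Fay: 2·2 + 13·3 + 3 + 12·1 = 58
Fay has the highest total.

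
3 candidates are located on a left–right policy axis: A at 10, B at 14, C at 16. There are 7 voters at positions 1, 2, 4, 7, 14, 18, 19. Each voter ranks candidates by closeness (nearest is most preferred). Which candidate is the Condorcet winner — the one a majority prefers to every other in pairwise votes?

With single-peaked preferences on a line, the Condorcet winner is the candidate closest to the median voter.
The median voter (position 7) is closest to A at 10.
Check: A vs B — voters closer to A: 4 of 7.

A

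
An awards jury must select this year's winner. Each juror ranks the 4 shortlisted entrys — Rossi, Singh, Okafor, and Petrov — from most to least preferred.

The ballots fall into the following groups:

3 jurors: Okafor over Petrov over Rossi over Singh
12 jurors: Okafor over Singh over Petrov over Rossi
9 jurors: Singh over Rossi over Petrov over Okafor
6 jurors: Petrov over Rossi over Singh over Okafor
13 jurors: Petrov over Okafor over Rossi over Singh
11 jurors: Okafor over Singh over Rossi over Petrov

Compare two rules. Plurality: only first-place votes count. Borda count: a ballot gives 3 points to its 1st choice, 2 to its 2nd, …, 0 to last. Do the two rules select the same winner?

Plurality first-place counts: Rossi 0, Singh 9, Okafor 26, Petrov 19 → Okafor.
Borda totals: Rossi 57, Singh 79, Okafor 104, Petrov 84 → Okafor.
The two rules agree on Okafor.

Yes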